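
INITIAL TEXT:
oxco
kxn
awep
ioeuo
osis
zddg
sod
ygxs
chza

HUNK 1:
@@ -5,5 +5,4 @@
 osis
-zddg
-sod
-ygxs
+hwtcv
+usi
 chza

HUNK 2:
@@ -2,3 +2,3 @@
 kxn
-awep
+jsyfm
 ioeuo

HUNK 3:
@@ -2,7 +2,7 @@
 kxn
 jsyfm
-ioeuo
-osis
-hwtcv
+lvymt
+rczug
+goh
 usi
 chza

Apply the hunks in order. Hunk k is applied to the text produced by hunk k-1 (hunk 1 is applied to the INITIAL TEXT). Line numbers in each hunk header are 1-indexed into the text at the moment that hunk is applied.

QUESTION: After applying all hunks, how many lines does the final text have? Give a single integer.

Hunk 1: at line 5 remove [zddg,sod,ygxs] add [hwtcv,usi] -> 8 lines: oxco kxn awep ioeuo osis hwtcv usi chza
Hunk 2: at line 2 remove [awep] add [jsyfm] -> 8 lines: oxco kxn jsyfm ioeuo osis hwtcv usi chza
Hunk 3: at line 2 remove [ioeuo,osis,hwtcv] add [lvymt,rczug,goh] -> 8 lines: oxco kxn jsyfm lvymt rczug goh usi chza
Final line count: 8

Answer: 8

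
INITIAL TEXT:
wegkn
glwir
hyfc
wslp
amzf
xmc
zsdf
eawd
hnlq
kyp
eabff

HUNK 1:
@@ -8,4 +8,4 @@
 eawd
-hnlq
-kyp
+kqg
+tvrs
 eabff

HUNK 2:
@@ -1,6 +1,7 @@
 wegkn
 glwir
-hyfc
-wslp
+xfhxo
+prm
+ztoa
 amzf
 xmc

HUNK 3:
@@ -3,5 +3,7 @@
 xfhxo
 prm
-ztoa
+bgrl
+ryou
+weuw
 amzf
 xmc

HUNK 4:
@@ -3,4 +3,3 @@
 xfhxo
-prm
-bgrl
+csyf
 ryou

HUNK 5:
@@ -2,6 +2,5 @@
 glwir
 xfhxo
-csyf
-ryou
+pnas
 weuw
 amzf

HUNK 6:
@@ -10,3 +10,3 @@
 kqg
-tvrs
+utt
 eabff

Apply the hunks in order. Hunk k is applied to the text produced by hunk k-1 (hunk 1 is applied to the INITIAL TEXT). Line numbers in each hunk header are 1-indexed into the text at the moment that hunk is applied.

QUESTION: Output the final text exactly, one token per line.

Hunk 1: at line 8 remove [hnlq,kyp] add [kqg,tvrs] -> 11 lines: wegkn glwir hyfc wslp amzf xmc zsdf eawd kqg tvrs eabff
Hunk 2: at line 1 remove [hyfc,wslp] add [xfhxo,prm,ztoa] -> 12 lines: wegkn glwir xfhxo prm ztoa amzf xmc zsdf eawd kqg tvrs eabff
Hunk 3: at line 3 remove [ztoa] add [bgrl,ryou,weuw] -> 14 lines: wegkn glwir xfhxo prm bgrl ryou weuw amzf xmc zsdf eawd kqg tvrs eabff
Hunk 4: at line 3 remove [prm,bgrl] add [csyf] -> 13 lines: wegkn glwir xfhxo csyf ryou weuw amzf xmc zsdf eawd kqg tvrs eabff
Hunk 5: at line 2 remove [csyf,ryou] add [pnas] -> 12 lines: wegkn glwir xfhxo pnas weuw amzf xmc zsdf eawd kqg tvrs eabff
Hunk 6: at line 10 remove [tvrs] add [utt] -> 12 lines: wegkn glwir xfhxo pnas weuw amzf xmc zsdf eawd kqg utt eabff

Answer: wegkn
glwir
xfhxo
pnas
weuw
amzf
xmc
zsdf
eawd
kqg
utt
eabff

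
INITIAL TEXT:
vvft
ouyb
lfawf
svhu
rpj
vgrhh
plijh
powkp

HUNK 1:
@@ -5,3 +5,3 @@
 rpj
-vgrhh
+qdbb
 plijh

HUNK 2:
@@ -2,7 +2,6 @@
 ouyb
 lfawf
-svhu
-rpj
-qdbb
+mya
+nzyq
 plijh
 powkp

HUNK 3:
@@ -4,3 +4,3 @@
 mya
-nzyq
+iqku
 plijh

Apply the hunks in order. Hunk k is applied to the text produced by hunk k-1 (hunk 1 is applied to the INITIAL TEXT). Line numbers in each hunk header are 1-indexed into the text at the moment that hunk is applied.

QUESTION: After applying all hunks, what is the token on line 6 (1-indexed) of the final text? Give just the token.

Hunk 1: at line 5 remove [vgrhh] add [qdbb] -> 8 lines: vvft ouyb lfawf svhu rpj qdbb plijh powkp
Hunk 2: at line 2 remove [svhu,rpj,qdbb] add [mya,nzyq] -> 7 lines: vvft ouyb lfawf mya nzyq plijh powkp
Hunk 3: at line 4 remove [nzyq] add [iqku] -> 7 lines: vvft ouyb lfawf mya iqku plijh powkp
Final line 6: plijh

Answer: plijh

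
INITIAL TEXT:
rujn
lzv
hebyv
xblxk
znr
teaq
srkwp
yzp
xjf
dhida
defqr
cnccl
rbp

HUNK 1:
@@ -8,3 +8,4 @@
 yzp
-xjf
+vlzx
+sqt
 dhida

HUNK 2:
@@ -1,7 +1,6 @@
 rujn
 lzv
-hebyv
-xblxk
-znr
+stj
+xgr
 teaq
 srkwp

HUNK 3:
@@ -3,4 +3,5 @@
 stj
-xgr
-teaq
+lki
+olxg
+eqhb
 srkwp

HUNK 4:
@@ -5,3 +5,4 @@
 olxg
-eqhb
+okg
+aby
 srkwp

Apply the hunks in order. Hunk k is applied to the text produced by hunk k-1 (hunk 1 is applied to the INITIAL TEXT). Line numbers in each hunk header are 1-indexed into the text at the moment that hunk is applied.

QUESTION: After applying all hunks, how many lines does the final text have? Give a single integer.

Hunk 1: at line 8 remove [xjf] add [vlzx,sqt] -> 14 lines: rujn lzv hebyv xblxk znr teaq srkwp yzp vlzx sqt dhida defqr cnccl rbp
Hunk 2: at line 1 remove [hebyv,xblxk,znr] add [stj,xgr] -> 13 lines: rujn lzv stj xgr teaq srkwp yzp vlzx sqt dhida defqr cnccl rbp
Hunk 3: at line 3 remove [xgr,teaq] add [lki,olxg,eqhb] -> 14 lines: rujn lzv stj lki olxg eqhb srkwp yzp vlzx sqt dhida defqr cnccl rbp
Hunk 4: at line 5 remove [eqhb] add [okg,aby] -> 15 lines: rujn lzv stj lki olxg okg aby srkwp yzp vlzx sqt dhida defqr cnccl rbp
Final line count: 15

Answer: 15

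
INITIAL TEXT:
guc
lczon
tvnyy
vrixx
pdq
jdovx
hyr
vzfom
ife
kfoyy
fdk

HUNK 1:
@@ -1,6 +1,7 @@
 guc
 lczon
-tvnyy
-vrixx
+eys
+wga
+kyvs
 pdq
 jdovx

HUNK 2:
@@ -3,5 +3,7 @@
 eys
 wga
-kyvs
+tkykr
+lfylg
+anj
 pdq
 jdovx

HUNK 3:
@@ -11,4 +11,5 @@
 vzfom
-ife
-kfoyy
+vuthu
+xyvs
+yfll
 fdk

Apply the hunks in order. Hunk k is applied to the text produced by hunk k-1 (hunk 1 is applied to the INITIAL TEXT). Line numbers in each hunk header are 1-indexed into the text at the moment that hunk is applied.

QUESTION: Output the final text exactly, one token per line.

Hunk 1: at line 1 remove [tvnyy,vrixx] add [eys,wga,kyvs] -> 12 lines: guc lczon eys wga kyvs pdq jdovx hyr vzfom ife kfoyy fdk
Hunk 2: at line 3 remove [kyvs] add [tkykr,lfylg,anj] -> 14 lines: guc lczon eys wga tkykr lfylg anj pdq jdovx hyr vzfom ife kfoyy fdk
Hunk 3: at line 11 remove [ife,kfoyy] add [vuthu,xyvs,yfll] -> 15 lines: guc lczon eys wga tkykr lfylg anj pdq jdovx hyr vzfom vuthu xyvs yfll fdk

Answer: guc
lczon
eys
wga
tkykr
lfylg
anj
pdq
jdovx
hyr
vzfom
vuthu
xyvs
yfll
fdk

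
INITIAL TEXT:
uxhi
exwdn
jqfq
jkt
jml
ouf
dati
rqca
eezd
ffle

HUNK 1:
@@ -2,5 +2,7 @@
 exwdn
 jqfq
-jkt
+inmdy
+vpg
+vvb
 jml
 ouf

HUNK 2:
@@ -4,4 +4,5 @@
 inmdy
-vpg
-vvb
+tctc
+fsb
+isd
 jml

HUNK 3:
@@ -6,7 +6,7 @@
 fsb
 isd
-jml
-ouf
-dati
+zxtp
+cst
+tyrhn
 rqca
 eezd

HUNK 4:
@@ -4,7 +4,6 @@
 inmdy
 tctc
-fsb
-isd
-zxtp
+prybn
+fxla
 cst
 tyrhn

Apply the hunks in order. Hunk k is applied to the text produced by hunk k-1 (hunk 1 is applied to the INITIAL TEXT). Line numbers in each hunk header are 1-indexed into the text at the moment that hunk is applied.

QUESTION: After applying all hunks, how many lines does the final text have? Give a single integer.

Hunk 1: at line 2 remove [jkt] add [inmdy,vpg,vvb] -> 12 lines: uxhi exwdn jqfq inmdy vpg vvb jml ouf dati rqca eezd ffle
Hunk 2: at line 4 remove [vpg,vvb] add [tctc,fsb,isd] -> 13 lines: uxhi exwdn jqfq inmdy tctc fsb isd jml ouf dati rqca eezd ffle
Hunk 3: at line 6 remove [jml,ouf,dati] add [zxtp,cst,tyrhn] -> 13 lines: uxhi exwdn jqfq inmdy tctc fsb isd zxtp cst tyrhn rqca eezd ffle
Hunk 4: at line 4 remove [fsb,isd,zxtp] add [prybn,fxla] -> 12 lines: uxhi exwdn jqfq inmdy tctc prybn fxla cst tyrhn rqca eezd ffle
Final line count: 12

Answer: 12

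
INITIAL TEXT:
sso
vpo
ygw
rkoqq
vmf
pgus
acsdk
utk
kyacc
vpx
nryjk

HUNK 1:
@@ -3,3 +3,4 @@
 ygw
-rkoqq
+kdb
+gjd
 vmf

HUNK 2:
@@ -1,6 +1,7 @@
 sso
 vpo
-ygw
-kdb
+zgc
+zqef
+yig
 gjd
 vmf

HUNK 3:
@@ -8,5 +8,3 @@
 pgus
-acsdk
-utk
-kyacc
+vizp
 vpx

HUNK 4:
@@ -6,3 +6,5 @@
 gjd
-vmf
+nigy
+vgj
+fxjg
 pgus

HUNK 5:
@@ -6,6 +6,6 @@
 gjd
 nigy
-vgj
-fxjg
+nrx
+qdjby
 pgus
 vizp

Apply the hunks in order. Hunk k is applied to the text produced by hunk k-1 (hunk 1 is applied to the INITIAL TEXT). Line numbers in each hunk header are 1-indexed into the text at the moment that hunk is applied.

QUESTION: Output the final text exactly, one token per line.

Hunk 1: at line 3 remove [rkoqq] add [kdb,gjd] -> 12 lines: sso vpo ygw kdb gjd vmf pgus acsdk utk kyacc vpx nryjk
Hunk 2: at line 1 remove [ygw,kdb] add [zgc,zqef,yig] -> 13 lines: sso vpo zgc zqef yig gjd vmf pgus acsdk utk kyacc vpx nryjk
Hunk 3: at line 8 remove [acsdk,utk,kyacc] add [vizp] -> 11 lines: sso vpo zgc zqef yig gjd vmf pgus vizp vpx nryjk
Hunk 4: at line 6 remove [vmf] add [nigy,vgj,fxjg] -> 13 lines: sso vpo zgc zqef yig gjd nigy vgj fxjg pgus vizp vpx nryjk
Hunk 5: at line 6 remove [vgj,fxjg] add [nrx,qdjby] -> 13 lines: sso vpo zgc zqef yig gjd nigy nrx qdjby pgus vizp vpx nryjk

Answer: sso
vpo
zgc
zqef
yig
gjd
nigy
nrx
qdjby
pgus
vizp
vpx
nryjk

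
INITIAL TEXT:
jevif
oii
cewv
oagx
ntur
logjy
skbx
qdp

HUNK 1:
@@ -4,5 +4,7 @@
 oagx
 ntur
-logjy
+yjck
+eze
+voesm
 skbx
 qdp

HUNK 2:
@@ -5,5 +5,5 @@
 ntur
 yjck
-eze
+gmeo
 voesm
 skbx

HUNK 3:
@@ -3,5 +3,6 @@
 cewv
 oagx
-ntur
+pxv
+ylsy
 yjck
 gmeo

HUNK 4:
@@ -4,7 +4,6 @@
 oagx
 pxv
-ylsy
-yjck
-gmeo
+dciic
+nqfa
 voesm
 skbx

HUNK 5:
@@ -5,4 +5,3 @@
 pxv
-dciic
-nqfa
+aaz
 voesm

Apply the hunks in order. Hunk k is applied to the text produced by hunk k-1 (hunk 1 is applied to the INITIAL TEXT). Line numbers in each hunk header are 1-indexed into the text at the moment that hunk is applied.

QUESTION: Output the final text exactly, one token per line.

Answer: jevif
oii
cewv
oagx
pxv
aaz
voesm
skbx
qdp

Derivation:
Hunk 1: at line 4 remove [logjy] add [yjck,eze,voesm] -> 10 lines: jevif oii cewv oagx ntur yjck eze voesm skbx qdp
Hunk 2: at line 5 remove [eze] add [gmeo] -> 10 lines: jevif oii cewv oagx ntur yjck gmeo voesm skbx qdp
Hunk 3: at line 3 remove [ntur] add [pxv,ylsy] -> 11 lines: jevif oii cewv oagx pxv ylsy yjck gmeo voesm skbx qdp
Hunk 4: at line 4 remove [ylsy,yjck,gmeo] add [dciic,nqfa] -> 10 lines: jevif oii cewv oagx pxv dciic nqfa voesm skbx qdp
Hunk 5: at line 5 remove [dciic,nqfa] add [aaz] -> 9 lines: jevif oii cewv oagx pxv aaz voesm skbx qdp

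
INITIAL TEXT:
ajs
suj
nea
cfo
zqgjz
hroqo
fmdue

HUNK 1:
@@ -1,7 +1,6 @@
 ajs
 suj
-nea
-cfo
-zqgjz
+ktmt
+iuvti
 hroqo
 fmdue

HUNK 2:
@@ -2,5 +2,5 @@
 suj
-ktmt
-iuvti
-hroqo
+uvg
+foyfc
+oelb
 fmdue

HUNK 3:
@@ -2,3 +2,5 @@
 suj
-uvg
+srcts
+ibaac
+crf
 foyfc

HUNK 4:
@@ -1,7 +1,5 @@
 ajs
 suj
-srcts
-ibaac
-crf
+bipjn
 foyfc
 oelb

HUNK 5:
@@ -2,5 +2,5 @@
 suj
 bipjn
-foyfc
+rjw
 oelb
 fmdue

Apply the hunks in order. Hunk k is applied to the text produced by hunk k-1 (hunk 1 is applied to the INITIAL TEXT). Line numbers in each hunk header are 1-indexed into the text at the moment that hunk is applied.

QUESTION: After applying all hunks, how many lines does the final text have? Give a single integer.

Answer: 6

Derivation:
Hunk 1: at line 1 remove [nea,cfo,zqgjz] add [ktmt,iuvti] -> 6 lines: ajs suj ktmt iuvti hroqo fmdue
Hunk 2: at line 2 remove [ktmt,iuvti,hroqo] add [uvg,foyfc,oelb] -> 6 lines: ajs suj uvg foyfc oelb fmdue
Hunk 3: at line 2 remove [uvg] add [srcts,ibaac,crf] -> 8 lines: ajs suj srcts ibaac crf foyfc oelb fmdue
Hunk 4: at line 1 remove [srcts,ibaac,crf] add [bipjn] -> 6 lines: ajs suj bipjn foyfc oelb fmdue
Hunk 5: at line 2 remove [foyfc] add [rjw] -> 6 lines: ajs suj bipjn rjw oelb fmdue
Final line count: 6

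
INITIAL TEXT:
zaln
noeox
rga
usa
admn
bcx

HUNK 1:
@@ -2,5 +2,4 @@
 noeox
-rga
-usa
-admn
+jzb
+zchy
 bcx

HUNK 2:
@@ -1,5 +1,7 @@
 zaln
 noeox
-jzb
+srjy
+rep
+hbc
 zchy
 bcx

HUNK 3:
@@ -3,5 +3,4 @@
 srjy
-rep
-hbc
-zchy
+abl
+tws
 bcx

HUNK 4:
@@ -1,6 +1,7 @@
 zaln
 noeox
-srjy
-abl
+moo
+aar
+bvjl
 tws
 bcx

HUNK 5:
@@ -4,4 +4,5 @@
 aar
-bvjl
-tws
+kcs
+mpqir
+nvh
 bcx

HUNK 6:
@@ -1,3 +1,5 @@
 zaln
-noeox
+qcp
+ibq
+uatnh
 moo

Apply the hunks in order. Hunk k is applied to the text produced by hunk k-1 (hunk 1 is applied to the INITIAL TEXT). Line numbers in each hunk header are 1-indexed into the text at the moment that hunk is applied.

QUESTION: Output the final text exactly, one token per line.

Answer: zaln
qcp
ibq
uatnh
moo
aar
kcs
mpqir
nvh
bcx

Derivation:
Hunk 1: at line 2 remove [rga,usa,admn] add [jzb,zchy] -> 5 lines: zaln noeox jzb zchy bcx
Hunk 2: at line 1 remove [jzb] add [srjy,rep,hbc] -> 7 lines: zaln noeox srjy rep hbc zchy bcx
Hunk 3: at line 3 remove [rep,hbc,zchy] add [abl,tws] -> 6 lines: zaln noeox srjy abl tws bcx
Hunk 4: at line 1 remove [srjy,abl] add [moo,aar,bvjl] -> 7 lines: zaln noeox moo aar bvjl tws bcx
Hunk 5: at line 4 remove [bvjl,tws] add [kcs,mpqir,nvh] -> 8 lines: zaln noeox moo aar kcs mpqir nvh bcx
Hunk 6: at line 1 remove [noeox] add [qcp,ibq,uatnh] -> 10 lines: zaln qcp ibq uatnh moo aar kcs mpqir nvh bcx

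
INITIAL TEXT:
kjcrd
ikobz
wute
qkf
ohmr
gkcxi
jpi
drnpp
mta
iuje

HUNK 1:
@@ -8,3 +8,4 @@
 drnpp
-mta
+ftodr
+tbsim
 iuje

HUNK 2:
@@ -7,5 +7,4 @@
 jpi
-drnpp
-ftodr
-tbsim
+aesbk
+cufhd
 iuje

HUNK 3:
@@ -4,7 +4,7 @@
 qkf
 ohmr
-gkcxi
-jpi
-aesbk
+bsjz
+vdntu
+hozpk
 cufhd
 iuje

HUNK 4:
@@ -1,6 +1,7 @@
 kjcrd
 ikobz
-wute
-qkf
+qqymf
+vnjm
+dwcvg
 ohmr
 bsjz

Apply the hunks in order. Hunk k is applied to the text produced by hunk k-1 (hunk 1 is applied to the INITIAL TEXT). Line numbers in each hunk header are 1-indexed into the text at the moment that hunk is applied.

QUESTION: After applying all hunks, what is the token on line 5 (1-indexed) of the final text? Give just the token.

Answer: dwcvg

Derivation:
Hunk 1: at line 8 remove [mta] add [ftodr,tbsim] -> 11 lines: kjcrd ikobz wute qkf ohmr gkcxi jpi drnpp ftodr tbsim iuje
Hunk 2: at line 7 remove [drnpp,ftodr,tbsim] add [aesbk,cufhd] -> 10 lines: kjcrd ikobz wute qkf ohmr gkcxi jpi aesbk cufhd iuje
Hunk 3: at line 4 remove [gkcxi,jpi,aesbk] add [bsjz,vdntu,hozpk] -> 10 lines: kjcrd ikobz wute qkf ohmr bsjz vdntu hozpk cufhd iuje
Hunk 4: at line 1 remove [wute,qkf] add [qqymf,vnjm,dwcvg] -> 11 lines: kjcrd ikobz qqymf vnjm dwcvg ohmr bsjz vdntu hozpk cufhd iuje
Final line 5: dwcvg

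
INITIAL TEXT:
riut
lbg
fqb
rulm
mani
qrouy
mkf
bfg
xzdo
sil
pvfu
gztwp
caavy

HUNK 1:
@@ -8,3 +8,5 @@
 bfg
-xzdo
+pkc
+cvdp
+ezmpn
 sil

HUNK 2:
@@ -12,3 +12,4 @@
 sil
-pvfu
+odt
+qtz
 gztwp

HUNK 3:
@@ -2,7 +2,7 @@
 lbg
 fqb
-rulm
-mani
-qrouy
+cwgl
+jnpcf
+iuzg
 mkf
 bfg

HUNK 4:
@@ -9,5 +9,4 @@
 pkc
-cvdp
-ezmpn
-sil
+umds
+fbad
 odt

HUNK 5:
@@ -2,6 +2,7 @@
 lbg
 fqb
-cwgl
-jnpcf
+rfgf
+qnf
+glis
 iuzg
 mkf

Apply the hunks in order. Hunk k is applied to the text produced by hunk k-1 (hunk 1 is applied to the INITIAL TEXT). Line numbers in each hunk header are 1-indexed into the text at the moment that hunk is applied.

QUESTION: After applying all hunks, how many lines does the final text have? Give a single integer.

Answer: 16

Derivation:
Hunk 1: at line 8 remove [xzdo] add [pkc,cvdp,ezmpn] -> 15 lines: riut lbg fqb rulm mani qrouy mkf bfg pkc cvdp ezmpn sil pvfu gztwp caavy
Hunk 2: at line 12 remove [pvfu] add [odt,qtz] -> 16 lines: riut lbg fqb rulm mani qrouy mkf bfg pkc cvdp ezmpn sil odt qtz gztwp caavy
Hunk 3: at line 2 remove [rulm,mani,qrouy] add [cwgl,jnpcf,iuzg] -> 16 lines: riut lbg fqb cwgl jnpcf iuzg mkf bfg pkc cvdp ezmpn sil odt qtz gztwp caavy
Hunk 4: at line 9 remove [cvdp,ezmpn,sil] add [umds,fbad] -> 15 lines: riut lbg fqb cwgl jnpcf iuzg mkf bfg pkc umds fbad odt qtz gztwp caavy
Hunk 5: at line 2 remove [cwgl,jnpcf] add [rfgf,qnf,glis] -> 16 lines: riut lbg fqb rfgf qnf glis iuzg mkf bfg pkc umds fbad odt qtz gztwp caavy
Final line count: 16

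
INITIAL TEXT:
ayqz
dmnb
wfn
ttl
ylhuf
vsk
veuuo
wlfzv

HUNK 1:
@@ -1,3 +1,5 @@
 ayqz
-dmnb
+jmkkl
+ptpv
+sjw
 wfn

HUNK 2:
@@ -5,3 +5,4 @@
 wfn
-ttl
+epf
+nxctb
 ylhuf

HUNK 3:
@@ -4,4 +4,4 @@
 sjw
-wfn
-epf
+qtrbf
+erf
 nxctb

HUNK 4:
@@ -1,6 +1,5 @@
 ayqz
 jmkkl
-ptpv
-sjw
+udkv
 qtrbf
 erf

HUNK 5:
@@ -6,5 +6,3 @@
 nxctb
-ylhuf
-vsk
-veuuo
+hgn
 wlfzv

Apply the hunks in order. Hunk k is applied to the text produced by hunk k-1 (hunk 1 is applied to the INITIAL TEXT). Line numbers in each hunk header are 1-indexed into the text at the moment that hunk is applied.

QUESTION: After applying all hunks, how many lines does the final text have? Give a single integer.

Answer: 8

Derivation:
Hunk 1: at line 1 remove [dmnb] add [jmkkl,ptpv,sjw] -> 10 lines: ayqz jmkkl ptpv sjw wfn ttl ylhuf vsk veuuo wlfzv
Hunk 2: at line 5 remove [ttl] add [epf,nxctb] -> 11 lines: ayqz jmkkl ptpv sjw wfn epf nxctb ylhuf vsk veuuo wlfzv
Hunk 3: at line 4 remove [wfn,epf] add [qtrbf,erf] -> 11 lines: ayqz jmkkl ptpv sjw qtrbf erf nxctb ylhuf vsk veuuo wlfzv
Hunk 4: at line 1 remove [ptpv,sjw] add [udkv] -> 10 lines: ayqz jmkkl udkv qtrbf erf nxctb ylhuf vsk veuuo wlfzv
Hunk 5: at line 6 remove [ylhuf,vsk,veuuo] add [hgn] -> 8 lines: ayqz jmkkl udkv qtrbf erf nxctb hgn wlfzv
Final line count: 8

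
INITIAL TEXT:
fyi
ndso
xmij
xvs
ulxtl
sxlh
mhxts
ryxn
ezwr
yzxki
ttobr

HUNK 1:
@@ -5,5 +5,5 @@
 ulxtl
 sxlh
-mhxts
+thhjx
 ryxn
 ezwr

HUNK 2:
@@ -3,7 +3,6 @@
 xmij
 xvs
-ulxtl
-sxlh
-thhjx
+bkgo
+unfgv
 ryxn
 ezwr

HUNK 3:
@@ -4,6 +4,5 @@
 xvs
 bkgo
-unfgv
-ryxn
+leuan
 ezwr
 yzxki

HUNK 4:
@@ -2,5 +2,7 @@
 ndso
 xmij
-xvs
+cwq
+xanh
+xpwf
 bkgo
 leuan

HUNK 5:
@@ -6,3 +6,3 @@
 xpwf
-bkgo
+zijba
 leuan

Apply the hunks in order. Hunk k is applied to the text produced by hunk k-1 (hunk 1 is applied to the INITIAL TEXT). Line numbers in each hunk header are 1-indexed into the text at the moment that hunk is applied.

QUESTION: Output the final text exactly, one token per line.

Hunk 1: at line 5 remove [mhxts] add [thhjx] -> 11 lines: fyi ndso xmij xvs ulxtl sxlh thhjx ryxn ezwr yzxki ttobr
Hunk 2: at line 3 remove [ulxtl,sxlh,thhjx] add [bkgo,unfgv] -> 10 lines: fyi ndso xmij xvs bkgo unfgv ryxn ezwr yzxki ttobr
Hunk 3: at line 4 remove [unfgv,ryxn] add [leuan] -> 9 lines: fyi ndso xmij xvs bkgo leuan ezwr yzxki ttobr
Hunk 4: at line 2 remove [xvs] add [cwq,xanh,xpwf] -> 11 lines: fyi ndso xmij cwq xanh xpwf bkgo leuan ezwr yzxki ttobr
Hunk 5: at line 6 remove [bkgo] add [zijba] -> 11 lines: fyi ndso xmij cwq xanh xpwf zijba leuan ezwr yzxki ttobr

Answer: fyi
ndso
xmij
cwq
xanh
xpwf
zijba
leuan
ezwr
yzxki
ttobr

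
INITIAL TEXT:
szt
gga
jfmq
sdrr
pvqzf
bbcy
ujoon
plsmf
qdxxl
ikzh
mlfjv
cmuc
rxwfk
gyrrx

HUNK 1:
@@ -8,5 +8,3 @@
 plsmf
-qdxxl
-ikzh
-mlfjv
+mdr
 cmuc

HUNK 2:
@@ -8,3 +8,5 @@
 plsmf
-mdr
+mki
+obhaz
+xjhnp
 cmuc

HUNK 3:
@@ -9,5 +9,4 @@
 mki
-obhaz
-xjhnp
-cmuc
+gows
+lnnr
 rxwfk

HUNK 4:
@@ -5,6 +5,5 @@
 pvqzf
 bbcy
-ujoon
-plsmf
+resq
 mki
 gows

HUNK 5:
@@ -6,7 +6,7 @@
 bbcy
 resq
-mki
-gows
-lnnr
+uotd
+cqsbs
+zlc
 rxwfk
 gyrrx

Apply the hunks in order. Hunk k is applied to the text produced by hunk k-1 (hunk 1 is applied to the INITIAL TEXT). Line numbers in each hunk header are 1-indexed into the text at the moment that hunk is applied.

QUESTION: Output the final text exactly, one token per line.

Answer: szt
gga
jfmq
sdrr
pvqzf
bbcy
resq
uotd
cqsbs
zlc
rxwfk
gyrrx

Derivation:
Hunk 1: at line 8 remove [qdxxl,ikzh,mlfjv] add [mdr] -> 12 lines: szt gga jfmq sdrr pvqzf bbcy ujoon plsmf mdr cmuc rxwfk gyrrx
Hunk 2: at line 8 remove [mdr] add [mki,obhaz,xjhnp] -> 14 lines: szt gga jfmq sdrr pvqzf bbcy ujoon plsmf mki obhaz xjhnp cmuc rxwfk gyrrx
Hunk 3: at line 9 remove [obhaz,xjhnp,cmuc] add [gows,lnnr] -> 13 lines: szt gga jfmq sdrr pvqzf bbcy ujoon plsmf mki gows lnnr rxwfk gyrrx
Hunk 4: at line 5 remove [ujoon,plsmf] add [resq] -> 12 lines: szt gga jfmq sdrr pvqzf bbcy resq mki gows lnnr rxwfk gyrrx
Hunk 5: at line 6 remove [mki,gows,lnnr] add [uotd,cqsbs,zlc] -> 12 lines: szt gga jfmq sdrr pvqzf bbcy resq uotd cqsbs zlc rxwfk gyrrx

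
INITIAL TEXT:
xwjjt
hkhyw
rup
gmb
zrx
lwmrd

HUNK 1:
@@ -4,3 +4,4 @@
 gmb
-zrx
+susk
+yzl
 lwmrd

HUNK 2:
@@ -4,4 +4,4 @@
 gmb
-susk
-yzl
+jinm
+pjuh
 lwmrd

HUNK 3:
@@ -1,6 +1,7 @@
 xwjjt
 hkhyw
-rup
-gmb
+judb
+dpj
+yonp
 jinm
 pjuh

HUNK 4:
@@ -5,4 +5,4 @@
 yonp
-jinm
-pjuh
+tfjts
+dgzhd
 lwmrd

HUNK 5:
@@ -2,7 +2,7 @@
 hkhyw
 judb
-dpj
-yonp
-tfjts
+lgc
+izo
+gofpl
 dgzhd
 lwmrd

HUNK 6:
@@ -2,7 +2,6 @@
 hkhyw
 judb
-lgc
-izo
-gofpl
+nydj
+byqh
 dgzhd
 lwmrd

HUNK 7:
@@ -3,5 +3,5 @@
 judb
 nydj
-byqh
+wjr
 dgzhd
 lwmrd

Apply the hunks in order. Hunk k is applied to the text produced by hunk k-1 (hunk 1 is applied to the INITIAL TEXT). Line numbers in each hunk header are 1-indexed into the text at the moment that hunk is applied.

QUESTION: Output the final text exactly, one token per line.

Answer: xwjjt
hkhyw
judb
nydj
wjr
dgzhd
lwmrd

Derivation:
Hunk 1: at line 4 remove [zrx] add [susk,yzl] -> 7 lines: xwjjt hkhyw rup gmb susk yzl lwmrd
Hunk 2: at line 4 remove [susk,yzl] add [jinm,pjuh] -> 7 lines: xwjjt hkhyw rup gmb jinm pjuh lwmrd
Hunk 3: at line 1 remove [rup,gmb] add [judb,dpj,yonp] -> 8 lines: xwjjt hkhyw judb dpj yonp jinm pjuh lwmrd
Hunk 4: at line 5 remove [jinm,pjuh] add [tfjts,dgzhd] -> 8 lines: xwjjt hkhyw judb dpj yonp tfjts dgzhd lwmrd
Hunk 5: at line 2 remove [dpj,yonp,tfjts] add [lgc,izo,gofpl] -> 8 lines: xwjjt hkhyw judb lgc izo gofpl dgzhd lwmrd
Hunk 6: at line 2 remove [lgc,izo,gofpl] add [nydj,byqh] -> 7 lines: xwjjt hkhyw judb nydj byqh dgzhd lwmrd
Hunk 7: at line 3 remove [byqh] add [wjr] -> 7 lines: xwjjt hkhyw judb nydj wjr dgzhd lwmrd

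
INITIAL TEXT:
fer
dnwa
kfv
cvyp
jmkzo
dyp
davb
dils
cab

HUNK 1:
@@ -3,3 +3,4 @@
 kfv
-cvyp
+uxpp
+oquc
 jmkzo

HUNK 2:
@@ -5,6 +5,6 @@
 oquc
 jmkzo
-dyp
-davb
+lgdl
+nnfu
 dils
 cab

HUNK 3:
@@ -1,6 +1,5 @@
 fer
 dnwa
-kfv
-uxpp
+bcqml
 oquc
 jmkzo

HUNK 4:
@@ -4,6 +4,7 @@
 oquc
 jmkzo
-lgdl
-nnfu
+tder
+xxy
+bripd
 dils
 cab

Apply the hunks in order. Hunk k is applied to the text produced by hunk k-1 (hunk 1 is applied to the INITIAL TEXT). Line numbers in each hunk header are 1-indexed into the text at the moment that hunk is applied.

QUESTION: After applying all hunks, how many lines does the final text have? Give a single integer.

Hunk 1: at line 3 remove [cvyp] add [uxpp,oquc] -> 10 lines: fer dnwa kfv uxpp oquc jmkzo dyp davb dils cab
Hunk 2: at line 5 remove [dyp,davb] add [lgdl,nnfu] -> 10 lines: fer dnwa kfv uxpp oquc jmkzo lgdl nnfu dils cab
Hunk 3: at line 1 remove [kfv,uxpp] add [bcqml] -> 9 lines: fer dnwa bcqml oquc jmkzo lgdl nnfu dils cab
Hunk 4: at line 4 remove [lgdl,nnfu] add [tder,xxy,bripd] -> 10 lines: fer dnwa bcqml oquc jmkzo tder xxy bripd dils cab
Final line count: 10

Answer: 10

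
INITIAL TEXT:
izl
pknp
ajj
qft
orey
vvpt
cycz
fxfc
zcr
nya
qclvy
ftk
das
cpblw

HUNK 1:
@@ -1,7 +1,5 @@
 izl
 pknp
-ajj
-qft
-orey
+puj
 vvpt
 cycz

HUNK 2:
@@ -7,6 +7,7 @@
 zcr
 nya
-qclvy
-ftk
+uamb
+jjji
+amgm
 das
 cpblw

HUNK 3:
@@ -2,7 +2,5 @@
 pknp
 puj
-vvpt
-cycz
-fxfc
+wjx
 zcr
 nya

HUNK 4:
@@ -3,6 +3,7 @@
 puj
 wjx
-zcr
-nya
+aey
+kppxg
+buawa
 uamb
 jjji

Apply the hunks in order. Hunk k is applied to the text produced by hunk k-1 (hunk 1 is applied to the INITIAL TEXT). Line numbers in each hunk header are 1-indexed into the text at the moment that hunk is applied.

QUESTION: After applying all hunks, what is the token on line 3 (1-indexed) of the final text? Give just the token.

Hunk 1: at line 1 remove [ajj,qft,orey] add [puj] -> 12 lines: izl pknp puj vvpt cycz fxfc zcr nya qclvy ftk das cpblw
Hunk 2: at line 7 remove [qclvy,ftk] add [uamb,jjji,amgm] -> 13 lines: izl pknp puj vvpt cycz fxfc zcr nya uamb jjji amgm das cpblw
Hunk 3: at line 2 remove [vvpt,cycz,fxfc] add [wjx] -> 11 lines: izl pknp puj wjx zcr nya uamb jjji amgm das cpblw
Hunk 4: at line 3 remove [zcr,nya] add [aey,kppxg,buawa] -> 12 lines: izl pknp puj wjx aey kppxg buawa uamb jjji amgm das cpblw
Final line 3: puj

Answer: puj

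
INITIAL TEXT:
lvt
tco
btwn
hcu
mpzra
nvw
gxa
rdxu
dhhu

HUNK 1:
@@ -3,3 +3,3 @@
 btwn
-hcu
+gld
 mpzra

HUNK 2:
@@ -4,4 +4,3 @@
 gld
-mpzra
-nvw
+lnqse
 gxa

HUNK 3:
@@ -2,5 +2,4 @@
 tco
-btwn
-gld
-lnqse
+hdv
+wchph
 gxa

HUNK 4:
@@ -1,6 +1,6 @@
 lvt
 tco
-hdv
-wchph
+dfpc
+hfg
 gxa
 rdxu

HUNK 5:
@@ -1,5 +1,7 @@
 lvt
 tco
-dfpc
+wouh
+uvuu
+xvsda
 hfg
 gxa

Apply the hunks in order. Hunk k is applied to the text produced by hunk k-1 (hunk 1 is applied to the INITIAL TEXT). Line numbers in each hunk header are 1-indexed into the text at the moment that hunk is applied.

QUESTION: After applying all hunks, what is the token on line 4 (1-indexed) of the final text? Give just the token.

Answer: uvuu

Derivation:
Hunk 1: at line 3 remove [hcu] add [gld] -> 9 lines: lvt tco btwn gld mpzra nvw gxa rdxu dhhu
Hunk 2: at line 4 remove [mpzra,nvw] add [lnqse] -> 8 lines: lvt tco btwn gld lnqse gxa rdxu dhhu
Hunk 3: at line 2 remove [btwn,gld,lnqse] add [hdv,wchph] -> 7 lines: lvt tco hdv wchph gxa rdxu dhhu
Hunk 4: at line 1 remove [hdv,wchph] add [dfpc,hfg] -> 7 lines: lvt tco dfpc hfg gxa rdxu dhhu
Hunk 5: at line 1 remove [dfpc] add [wouh,uvuu,xvsda] -> 9 lines: lvt tco wouh uvuu xvsda hfg gxa rdxu dhhu
Final line 4: uvuu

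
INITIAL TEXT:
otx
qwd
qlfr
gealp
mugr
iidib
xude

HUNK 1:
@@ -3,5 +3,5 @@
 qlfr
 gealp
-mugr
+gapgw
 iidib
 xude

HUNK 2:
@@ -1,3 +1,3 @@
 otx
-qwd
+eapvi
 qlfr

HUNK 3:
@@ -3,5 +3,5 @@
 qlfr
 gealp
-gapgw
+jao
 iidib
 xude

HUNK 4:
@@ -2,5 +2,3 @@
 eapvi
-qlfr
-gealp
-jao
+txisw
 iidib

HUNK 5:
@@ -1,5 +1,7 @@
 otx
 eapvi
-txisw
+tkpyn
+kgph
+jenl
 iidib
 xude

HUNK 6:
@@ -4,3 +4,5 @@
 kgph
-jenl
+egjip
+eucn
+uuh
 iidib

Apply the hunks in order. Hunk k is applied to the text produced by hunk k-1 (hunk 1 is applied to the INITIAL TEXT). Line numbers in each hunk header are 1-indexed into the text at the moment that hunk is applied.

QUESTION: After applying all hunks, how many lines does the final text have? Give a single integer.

Hunk 1: at line 3 remove [mugr] add [gapgw] -> 7 lines: otx qwd qlfr gealp gapgw iidib xude
Hunk 2: at line 1 remove [qwd] add [eapvi] -> 7 lines: otx eapvi qlfr gealp gapgw iidib xude
Hunk 3: at line 3 remove [gapgw] add [jao] -> 7 lines: otx eapvi qlfr gealp jao iidib xude
Hunk 4: at line 2 remove [qlfr,gealp,jao] add [txisw] -> 5 lines: otx eapvi txisw iidib xude
Hunk 5: at line 1 remove [txisw] add [tkpyn,kgph,jenl] -> 7 lines: otx eapvi tkpyn kgph jenl iidib xude
Hunk 6: at line 4 remove [jenl] add [egjip,eucn,uuh] -> 9 lines: otx eapvi tkpyn kgph egjip eucn uuh iidib xude
Final line count: 9

Answer: 9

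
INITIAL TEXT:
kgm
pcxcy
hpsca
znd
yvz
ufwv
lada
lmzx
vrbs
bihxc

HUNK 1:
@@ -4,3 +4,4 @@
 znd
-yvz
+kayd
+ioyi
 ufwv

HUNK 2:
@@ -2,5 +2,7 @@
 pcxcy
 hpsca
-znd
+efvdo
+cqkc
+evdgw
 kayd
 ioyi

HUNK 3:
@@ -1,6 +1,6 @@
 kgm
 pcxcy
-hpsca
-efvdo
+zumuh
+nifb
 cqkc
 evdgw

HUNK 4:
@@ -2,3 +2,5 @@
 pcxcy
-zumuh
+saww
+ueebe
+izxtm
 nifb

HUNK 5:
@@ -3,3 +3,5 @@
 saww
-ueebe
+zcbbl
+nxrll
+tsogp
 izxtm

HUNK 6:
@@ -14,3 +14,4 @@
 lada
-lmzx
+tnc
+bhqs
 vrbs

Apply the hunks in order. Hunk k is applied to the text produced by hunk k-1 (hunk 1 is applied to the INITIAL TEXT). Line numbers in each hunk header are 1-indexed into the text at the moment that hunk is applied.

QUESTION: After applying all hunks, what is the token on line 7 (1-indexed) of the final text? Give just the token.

Hunk 1: at line 4 remove [yvz] add [kayd,ioyi] -> 11 lines: kgm pcxcy hpsca znd kayd ioyi ufwv lada lmzx vrbs bihxc
Hunk 2: at line 2 remove [znd] add [efvdo,cqkc,evdgw] -> 13 lines: kgm pcxcy hpsca efvdo cqkc evdgw kayd ioyi ufwv lada lmzx vrbs bihxc
Hunk 3: at line 1 remove [hpsca,efvdo] add [zumuh,nifb] -> 13 lines: kgm pcxcy zumuh nifb cqkc evdgw kayd ioyi ufwv lada lmzx vrbs bihxc
Hunk 4: at line 2 remove [zumuh] add [saww,ueebe,izxtm] -> 15 lines: kgm pcxcy saww ueebe izxtm nifb cqkc evdgw kayd ioyi ufwv lada lmzx vrbs bihxc
Hunk 5: at line 3 remove [ueebe] add [zcbbl,nxrll,tsogp] -> 17 lines: kgm pcxcy saww zcbbl nxrll tsogp izxtm nifb cqkc evdgw kayd ioyi ufwv lada lmzx vrbs bihxc
Hunk 6: at line 14 remove [lmzx] add [tnc,bhqs] -> 18 lines: kgm pcxcy saww zcbbl nxrll tsogp izxtm nifb cqkc evdgw kayd ioyi ufwv lada tnc bhqs vrbs bihxc
Final line 7: izxtm

Answer: izxtm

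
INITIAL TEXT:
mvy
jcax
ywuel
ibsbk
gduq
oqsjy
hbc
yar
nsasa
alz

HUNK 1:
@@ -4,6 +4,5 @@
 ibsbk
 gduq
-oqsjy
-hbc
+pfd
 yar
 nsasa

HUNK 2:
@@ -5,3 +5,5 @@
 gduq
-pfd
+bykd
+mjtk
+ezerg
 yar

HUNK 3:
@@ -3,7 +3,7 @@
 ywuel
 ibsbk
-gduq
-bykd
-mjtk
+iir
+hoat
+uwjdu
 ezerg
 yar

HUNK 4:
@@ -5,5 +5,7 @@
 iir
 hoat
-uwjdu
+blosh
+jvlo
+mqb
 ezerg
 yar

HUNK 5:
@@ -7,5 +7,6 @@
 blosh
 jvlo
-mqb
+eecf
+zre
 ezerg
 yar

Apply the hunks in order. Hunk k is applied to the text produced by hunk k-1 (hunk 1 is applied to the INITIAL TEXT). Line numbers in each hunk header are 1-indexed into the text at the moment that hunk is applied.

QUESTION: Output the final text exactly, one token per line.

Answer: mvy
jcax
ywuel
ibsbk
iir
hoat
blosh
jvlo
eecf
zre
ezerg
yar
nsasa
alz

Derivation:
Hunk 1: at line 4 remove [oqsjy,hbc] add [pfd] -> 9 lines: mvy jcax ywuel ibsbk gduq pfd yar nsasa alz
Hunk 2: at line 5 remove [pfd] add [bykd,mjtk,ezerg] -> 11 lines: mvy jcax ywuel ibsbk gduq bykd mjtk ezerg yar nsasa alz
Hunk 3: at line 3 remove [gduq,bykd,mjtk] add [iir,hoat,uwjdu] -> 11 lines: mvy jcax ywuel ibsbk iir hoat uwjdu ezerg yar nsasa alz
Hunk 4: at line 5 remove [uwjdu] add [blosh,jvlo,mqb] -> 13 lines: mvy jcax ywuel ibsbk iir hoat blosh jvlo mqb ezerg yar nsasa alz
Hunk 5: at line 7 remove [mqb] add [eecf,zre] -> 14 lines: mvy jcax ywuel ibsbk iir hoat blosh jvlo eecf zre ezerg yar nsasa alz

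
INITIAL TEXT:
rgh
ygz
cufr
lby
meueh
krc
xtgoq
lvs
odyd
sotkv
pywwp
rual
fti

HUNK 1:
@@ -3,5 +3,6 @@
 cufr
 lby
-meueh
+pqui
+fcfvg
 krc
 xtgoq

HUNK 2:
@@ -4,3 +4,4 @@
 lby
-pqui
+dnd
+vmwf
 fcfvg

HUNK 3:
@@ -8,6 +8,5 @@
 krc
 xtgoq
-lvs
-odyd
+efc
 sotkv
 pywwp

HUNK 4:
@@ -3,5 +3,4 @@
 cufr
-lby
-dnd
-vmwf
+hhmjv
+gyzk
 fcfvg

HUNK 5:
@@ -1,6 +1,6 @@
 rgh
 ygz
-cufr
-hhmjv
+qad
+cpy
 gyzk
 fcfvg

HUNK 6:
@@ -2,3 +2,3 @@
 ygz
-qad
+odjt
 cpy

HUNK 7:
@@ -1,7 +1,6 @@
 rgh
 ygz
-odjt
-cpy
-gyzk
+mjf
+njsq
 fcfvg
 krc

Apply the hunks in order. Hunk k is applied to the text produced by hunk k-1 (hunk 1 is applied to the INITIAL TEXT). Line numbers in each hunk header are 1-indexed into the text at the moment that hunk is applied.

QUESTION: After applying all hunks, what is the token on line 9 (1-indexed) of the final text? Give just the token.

Answer: sotkv

Derivation:
Hunk 1: at line 3 remove [meueh] add [pqui,fcfvg] -> 14 lines: rgh ygz cufr lby pqui fcfvg krc xtgoq lvs odyd sotkv pywwp rual fti
Hunk 2: at line 4 remove [pqui] add [dnd,vmwf] -> 15 lines: rgh ygz cufr lby dnd vmwf fcfvg krc xtgoq lvs odyd sotkv pywwp rual fti
Hunk 3: at line 8 remove [lvs,odyd] add [efc] -> 14 lines: rgh ygz cufr lby dnd vmwf fcfvg krc xtgoq efc sotkv pywwp rual fti
Hunk 4: at line 3 remove [lby,dnd,vmwf] add [hhmjv,gyzk] -> 13 lines: rgh ygz cufr hhmjv gyzk fcfvg krc xtgoq efc sotkv pywwp rual fti
Hunk 5: at line 1 remove [cufr,hhmjv] add [qad,cpy] -> 13 lines: rgh ygz qad cpy gyzk fcfvg krc xtgoq efc sotkv pywwp rual fti
Hunk 6: at line 2 remove [qad] add [odjt] -> 13 lines: rgh ygz odjt cpy gyzk fcfvg krc xtgoq efc sotkv pywwp rual fti
Hunk 7: at line 1 remove [odjt,cpy,gyzk] add [mjf,njsq] -> 12 lines: rgh ygz mjf njsq fcfvg krc xtgoq efc sotkv pywwp rual fti
Final line 9: sotkv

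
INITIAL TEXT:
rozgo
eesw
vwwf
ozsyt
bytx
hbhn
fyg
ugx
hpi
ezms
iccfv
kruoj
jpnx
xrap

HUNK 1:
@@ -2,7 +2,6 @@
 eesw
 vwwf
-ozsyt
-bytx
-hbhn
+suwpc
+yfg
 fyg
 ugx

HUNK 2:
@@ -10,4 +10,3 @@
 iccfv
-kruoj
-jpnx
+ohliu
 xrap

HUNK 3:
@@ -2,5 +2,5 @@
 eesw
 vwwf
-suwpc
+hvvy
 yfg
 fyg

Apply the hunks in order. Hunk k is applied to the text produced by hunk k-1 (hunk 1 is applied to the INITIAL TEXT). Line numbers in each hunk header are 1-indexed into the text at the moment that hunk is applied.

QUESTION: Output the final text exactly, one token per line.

Hunk 1: at line 2 remove [ozsyt,bytx,hbhn] add [suwpc,yfg] -> 13 lines: rozgo eesw vwwf suwpc yfg fyg ugx hpi ezms iccfv kruoj jpnx xrap
Hunk 2: at line 10 remove [kruoj,jpnx] add [ohliu] -> 12 lines: rozgo eesw vwwf suwpc yfg fyg ugx hpi ezms iccfv ohliu xrap
Hunk 3: at line 2 remove [suwpc] add [hvvy] -> 12 lines: rozgo eesw vwwf hvvy yfg fyg ugx hpi ezms iccfv ohliu xrap

Answer: rozgo
eesw
vwwf
hvvy
yfg
fyg
ugx
hpi
ezms
iccfv
ohliu
xrap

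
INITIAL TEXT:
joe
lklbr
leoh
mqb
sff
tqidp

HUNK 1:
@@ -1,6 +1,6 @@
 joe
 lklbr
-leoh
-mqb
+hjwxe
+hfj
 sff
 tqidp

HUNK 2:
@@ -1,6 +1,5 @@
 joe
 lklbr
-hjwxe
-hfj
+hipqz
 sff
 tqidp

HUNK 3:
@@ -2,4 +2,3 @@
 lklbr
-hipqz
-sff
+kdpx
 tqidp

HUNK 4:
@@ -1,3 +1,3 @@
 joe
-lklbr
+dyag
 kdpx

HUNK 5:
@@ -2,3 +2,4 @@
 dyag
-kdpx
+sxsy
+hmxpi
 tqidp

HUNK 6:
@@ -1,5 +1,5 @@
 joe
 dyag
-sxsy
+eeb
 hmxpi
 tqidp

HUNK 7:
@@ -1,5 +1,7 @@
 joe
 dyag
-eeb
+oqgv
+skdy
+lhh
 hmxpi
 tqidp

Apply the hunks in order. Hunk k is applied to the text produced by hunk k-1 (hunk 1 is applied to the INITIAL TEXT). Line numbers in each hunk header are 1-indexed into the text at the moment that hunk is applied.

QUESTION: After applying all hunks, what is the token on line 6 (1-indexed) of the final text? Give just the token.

Hunk 1: at line 1 remove [leoh,mqb] add [hjwxe,hfj] -> 6 lines: joe lklbr hjwxe hfj sff tqidp
Hunk 2: at line 1 remove [hjwxe,hfj] add [hipqz] -> 5 lines: joe lklbr hipqz sff tqidp
Hunk 3: at line 2 remove [hipqz,sff] add [kdpx] -> 4 lines: joe lklbr kdpx tqidp
Hunk 4: at line 1 remove [lklbr] add [dyag] -> 4 lines: joe dyag kdpx tqidp
Hunk 5: at line 2 remove [kdpx] add [sxsy,hmxpi] -> 5 lines: joe dyag sxsy hmxpi tqidp
Hunk 6: at line 1 remove [sxsy] add [eeb] -> 5 lines: joe dyag eeb hmxpi tqidp
Hunk 7: at line 1 remove [eeb] add [oqgv,skdy,lhh] -> 7 lines: joe dyag oqgv skdy lhh hmxpi tqidp
Final line 6: hmxpi

Answer: hmxpi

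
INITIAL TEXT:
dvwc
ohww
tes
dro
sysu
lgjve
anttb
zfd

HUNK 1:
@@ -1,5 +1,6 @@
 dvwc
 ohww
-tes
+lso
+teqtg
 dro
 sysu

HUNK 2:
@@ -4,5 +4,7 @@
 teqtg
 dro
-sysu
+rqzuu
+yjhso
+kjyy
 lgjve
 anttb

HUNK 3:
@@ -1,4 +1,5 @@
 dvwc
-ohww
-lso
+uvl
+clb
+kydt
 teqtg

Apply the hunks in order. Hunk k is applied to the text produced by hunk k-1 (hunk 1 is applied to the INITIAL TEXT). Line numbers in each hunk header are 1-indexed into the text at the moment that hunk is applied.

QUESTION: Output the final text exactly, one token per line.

Hunk 1: at line 1 remove [tes] add [lso,teqtg] -> 9 lines: dvwc ohww lso teqtg dro sysu lgjve anttb zfd
Hunk 2: at line 4 remove [sysu] add [rqzuu,yjhso,kjyy] -> 11 lines: dvwc ohww lso teqtg dro rqzuu yjhso kjyy lgjve anttb zfd
Hunk 3: at line 1 remove [ohww,lso] add [uvl,clb,kydt] -> 12 lines: dvwc uvl clb kydt teqtg dro rqzuu yjhso kjyy lgjve anttb zfd

Answer: dvwc
uvl
clb
kydt
teqtg
dro
rqzuu
yjhso
kjyy
lgjve
anttb
zfd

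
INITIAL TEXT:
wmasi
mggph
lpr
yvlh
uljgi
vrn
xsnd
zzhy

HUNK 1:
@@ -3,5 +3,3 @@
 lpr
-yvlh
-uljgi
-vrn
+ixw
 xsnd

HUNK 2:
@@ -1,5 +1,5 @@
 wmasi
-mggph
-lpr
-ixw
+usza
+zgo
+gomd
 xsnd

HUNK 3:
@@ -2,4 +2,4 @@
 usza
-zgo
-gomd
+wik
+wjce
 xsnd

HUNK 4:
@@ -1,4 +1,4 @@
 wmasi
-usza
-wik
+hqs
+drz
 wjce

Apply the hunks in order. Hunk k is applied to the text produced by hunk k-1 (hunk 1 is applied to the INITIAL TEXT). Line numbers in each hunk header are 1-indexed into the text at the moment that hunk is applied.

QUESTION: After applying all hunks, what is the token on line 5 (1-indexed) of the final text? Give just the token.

Hunk 1: at line 3 remove [yvlh,uljgi,vrn] add [ixw] -> 6 lines: wmasi mggph lpr ixw xsnd zzhy
Hunk 2: at line 1 remove [mggph,lpr,ixw] add [usza,zgo,gomd] -> 6 lines: wmasi usza zgo gomd xsnd zzhy
Hunk 3: at line 2 remove [zgo,gomd] add [wik,wjce] -> 6 lines: wmasi usza wik wjce xsnd zzhy
Hunk 4: at line 1 remove [usza,wik] add [hqs,drz] -> 6 lines: wmasi hqs drz wjce xsnd zzhy
Final line 5: xsnd

Answer: xsnd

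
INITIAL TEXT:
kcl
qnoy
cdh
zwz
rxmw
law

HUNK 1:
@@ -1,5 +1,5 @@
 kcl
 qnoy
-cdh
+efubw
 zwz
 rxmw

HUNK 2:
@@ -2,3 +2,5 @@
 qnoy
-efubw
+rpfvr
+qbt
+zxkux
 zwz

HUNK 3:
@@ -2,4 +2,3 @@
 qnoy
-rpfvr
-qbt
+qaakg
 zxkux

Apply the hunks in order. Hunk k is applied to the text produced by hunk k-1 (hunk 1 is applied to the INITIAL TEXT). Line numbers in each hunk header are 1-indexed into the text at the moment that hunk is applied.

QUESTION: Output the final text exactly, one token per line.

Answer: kcl
qnoy
qaakg
zxkux
zwz
rxmw
law

Derivation:
Hunk 1: at line 1 remove [cdh] add [efubw] -> 6 lines: kcl qnoy efubw zwz rxmw law
Hunk 2: at line 2 remove [efubw] add [rpfvr,qbt,zxkux] -> 8 lines: kcl qnoy rpfvr qbt zxkux zwz rxmw law
Hunk 3: at line 2 remove [rpfvr,qbt] add [qaakg] -> 7 lines: kcl qnoy qaakg zxkux zwz rxmw law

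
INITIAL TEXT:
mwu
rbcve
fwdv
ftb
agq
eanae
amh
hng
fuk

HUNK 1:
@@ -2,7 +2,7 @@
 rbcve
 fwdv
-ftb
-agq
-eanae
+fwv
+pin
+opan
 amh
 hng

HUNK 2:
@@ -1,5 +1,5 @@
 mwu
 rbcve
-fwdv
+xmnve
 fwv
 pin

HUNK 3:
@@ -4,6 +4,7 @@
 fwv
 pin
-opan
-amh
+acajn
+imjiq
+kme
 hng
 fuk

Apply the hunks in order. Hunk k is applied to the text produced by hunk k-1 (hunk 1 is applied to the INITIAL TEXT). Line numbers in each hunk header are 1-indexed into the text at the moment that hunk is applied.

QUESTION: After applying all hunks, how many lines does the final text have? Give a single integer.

Answer: 10

Derivation:
Hunk 1: at line 2 remove [ftb,agq,eanae] add [fwv,pin,opan] -> 9 lines: mwu rbcve fwdv fwv pin opan amh hng fuk
Hunk 2: at line 1 remove [fwdv] add [xmnve] -> 9 lines: mwu rbcve xmnve fwv pin opan amh hng fuk
Hunk 3: at line 4 remove [opan,amh] add [acajn,imjiq,kme] -> 10 lines: mwu rbcve xmnve fwv pin acajn imjiq kme hng fuk
Final line count: 10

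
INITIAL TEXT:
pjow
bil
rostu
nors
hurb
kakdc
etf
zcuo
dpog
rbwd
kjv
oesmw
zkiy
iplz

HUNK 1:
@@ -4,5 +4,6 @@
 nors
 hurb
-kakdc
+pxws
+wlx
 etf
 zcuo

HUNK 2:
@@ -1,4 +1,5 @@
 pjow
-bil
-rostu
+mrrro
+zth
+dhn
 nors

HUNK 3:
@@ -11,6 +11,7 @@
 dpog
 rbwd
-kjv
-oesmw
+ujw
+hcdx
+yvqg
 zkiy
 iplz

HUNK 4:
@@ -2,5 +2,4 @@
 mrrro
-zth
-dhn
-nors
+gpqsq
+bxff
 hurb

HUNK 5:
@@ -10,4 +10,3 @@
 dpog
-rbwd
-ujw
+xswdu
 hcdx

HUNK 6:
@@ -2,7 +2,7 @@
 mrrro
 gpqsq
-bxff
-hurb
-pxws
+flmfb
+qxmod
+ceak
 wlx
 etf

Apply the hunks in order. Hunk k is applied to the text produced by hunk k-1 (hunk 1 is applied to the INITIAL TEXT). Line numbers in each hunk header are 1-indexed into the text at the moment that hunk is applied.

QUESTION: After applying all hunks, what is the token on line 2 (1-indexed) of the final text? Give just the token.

Answer: mrrro

Derivation:
Hunk 1: at line 4 remove [kakdc] add [pxws,wlx] -> 15 lines: pjow bil rostu nors hurb pxws wlx etf zcuo dpog rbwd kjv oesmw zkiy iplz
Hunk 2: at line 1 remove [bil,rostu] add [mrrro,zth,dhn] -> 16 lines: pjow mrrro zth dhn nors hurb pxws wlx etf zcuo dpog rbwd kjv oesmw zkiy iplz
Hunk 3: at line 11 remove [kjv,oesmw] add [ujw,hcdx,yvqg] -> 17 lines: pjow mrrro zth dhn nors hurb pxws wlx etf zcuo dpog rbwd ujw hcdx yvqg zkiy iplz
Hunk 4: at line 2 remove [zth,dhn,nors] add [gpqsq,bxff] -> 16 lines: pjow mrrro gpqsq bxff hurb pxws wlx etf zcuo dpog rbwd ujw hcdx yvqg zkiy iplz
Hunk 5: at line 10 remove [rbwd,ujw] add [xswdu] -> 15 lines: pjow mrrro gpqsq bxff hurb pxws wlx etf zcuo dpog xswdu hcdx yvqg zkiy iplz
Hunk 6: at line 2 remove [bxff,hurb,pxws] add [flmfb,qxmod,ceak] -> 15 lines: pjow mrrro gpqsq flmfb qxmod ceak wlx etf zcuo dpog xswdu hcdx yvqg zkiy iplz
Final line 2: mrrro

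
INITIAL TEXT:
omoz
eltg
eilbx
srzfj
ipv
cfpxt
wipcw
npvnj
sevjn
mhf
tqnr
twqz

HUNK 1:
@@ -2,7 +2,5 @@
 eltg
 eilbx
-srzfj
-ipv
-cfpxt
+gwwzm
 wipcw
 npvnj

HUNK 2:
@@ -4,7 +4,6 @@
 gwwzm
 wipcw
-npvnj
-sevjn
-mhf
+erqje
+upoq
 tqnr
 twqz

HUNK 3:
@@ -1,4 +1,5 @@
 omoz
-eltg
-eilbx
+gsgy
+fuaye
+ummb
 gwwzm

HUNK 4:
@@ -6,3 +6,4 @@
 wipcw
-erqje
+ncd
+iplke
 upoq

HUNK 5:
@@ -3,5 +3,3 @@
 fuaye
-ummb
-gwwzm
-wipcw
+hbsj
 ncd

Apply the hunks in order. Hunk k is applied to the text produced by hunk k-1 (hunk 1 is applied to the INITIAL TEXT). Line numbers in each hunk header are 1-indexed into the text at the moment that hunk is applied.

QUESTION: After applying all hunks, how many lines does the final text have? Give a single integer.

Answer: 9

Derivation:
Hunk 1: at line 2 remove [srzfj,ipv,cfpxt] add [gwwzm] -> 10 lines: omoz eltg eilbx gwwzm wipcw npvnj sevjn mhf tqnr twqz
Hunk 2: at line 4 remove [npvnj,sevjn,mhf] add [erqje,upoq] -> 9 lines: omoz eltg eilbx gwwzm wipcw erqje upoq tqnr twqz
Hunk 3: at line 1 remove [eltg,eilbx] add [gsgy,fuaye,ummb] -> 10 lines: omoz gsgy fuaye ummb gwwzm wipcw erqje upoq tqnr twqz
Hunk 4: at line 6 remove [erqje] add [ncd,iplke] -> 11 lines: omoz gsgy fuaye ummb gwwzm wipcw ncd iplke upoq tqnr twqz
Hunk 5: at line 3 remove [ummb,gwwzm,wipcw] add [hbsj] -> 9 lines: omoz gsgy fuaye hbsj ncd iplke upoq tqnr twqz
Final line count: 9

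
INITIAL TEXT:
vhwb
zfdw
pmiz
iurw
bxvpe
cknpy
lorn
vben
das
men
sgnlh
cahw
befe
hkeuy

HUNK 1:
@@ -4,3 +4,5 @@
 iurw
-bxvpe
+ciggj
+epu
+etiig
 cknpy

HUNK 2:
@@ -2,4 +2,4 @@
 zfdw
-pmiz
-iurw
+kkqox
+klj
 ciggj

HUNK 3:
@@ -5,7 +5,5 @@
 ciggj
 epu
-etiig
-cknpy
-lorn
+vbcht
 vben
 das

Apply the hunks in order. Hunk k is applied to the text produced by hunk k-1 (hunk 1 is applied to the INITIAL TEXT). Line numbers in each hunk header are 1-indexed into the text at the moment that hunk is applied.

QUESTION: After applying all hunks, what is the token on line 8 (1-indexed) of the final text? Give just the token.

Hunk 1: at line 4 remove [bxvpe] add [ciggj,epu,etiig] -> 16 lines: vhwb zfdw pmiz iurw ciggj epu etiig cknpy lorn vben das men sgnlh cahw befe hkeuy
Hunk 2: at line 2 remove [pmiz,iurw] add [kkqox,klj] -> 16 lines: vhwb zfdw kkqox klj ciggj epu etiig cknpy lorn vben das men sgnlh cahw befe hkeuy
Hunk 3: at line 5 remove [etiig,cknpy,lorn] add [vbcht] -> 14 lines: vhwb zfdw kkqox klj ciggj epu vbcht vben das men sgnlh cahw befe hkeuy
Final line 8: vben

Answer: vben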